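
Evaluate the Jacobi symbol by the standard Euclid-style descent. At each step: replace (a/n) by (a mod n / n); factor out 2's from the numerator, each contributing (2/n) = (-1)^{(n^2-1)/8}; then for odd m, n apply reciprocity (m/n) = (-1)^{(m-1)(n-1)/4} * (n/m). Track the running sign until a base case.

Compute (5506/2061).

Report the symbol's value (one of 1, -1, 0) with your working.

(5506/2061) = (1384/2061)   [reduce mod 2061]
1384 = 2^3·173; (2/2061) = -1 since 2061 mod 8 = 5, so (1384/2061) = (-1)^3·(173/2061); sign now -1
reciprocity: (173/2061) = +1·(2061/173) since 173 mod 4 = 1, 2061 mod 4 = 1; sign now -1
(2061/173) = (158/173)   [reduce mod 173]
158 = 2^1·79; (2/173) = -1 since 173 mod 8 = 5, so (158/173) = (-1)^1·(79/173); sign now +1
reciprocity: (79/173) = +1·(173/79) since 79 mod 4 = 3, 173 mod 4 = 1; sign now +1
(173/79) = (15/79)   [reduce mod 79]
reciprocity: (15/79) = -1·(79/15) since 15 mod 4 = 3, 79 mod 4 = 3; sign now -1
(79/15) = (4/15)   [reduce mod 15]
4 = 2^2·1; (2/15) = +1 since 15 mod 8 = 7, so (4/15) = (+1)^2·(1/15); sign now -1
(1/15) = 1; final value = sign = -1

-1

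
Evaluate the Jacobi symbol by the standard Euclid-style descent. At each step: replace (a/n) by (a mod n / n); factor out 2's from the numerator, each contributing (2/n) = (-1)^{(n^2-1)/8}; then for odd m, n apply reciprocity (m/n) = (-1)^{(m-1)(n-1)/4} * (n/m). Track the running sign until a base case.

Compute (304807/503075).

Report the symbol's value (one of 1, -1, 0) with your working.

-1

reciprocity: (304807/503075) = -1·(503075/304807) since 304807 mod 4 = 3, 503075 mod 4 = 3; sign now -1
(503075/304807) = (198268/304807)   [reduce mod 304807]
198268 = 2^2·49567; (2/304807) = +1 since 304807 mod 8 = 7, so (198268/304807) = (+1)^2·(49567/304807); sign now -1
reciprocity: (49567/304807) = -1·(304807/49567) since 49567 mod 4 = 3, 304807 mod 4 = 3; sign now +1
(304807/49567) = (7405/49567)   [reduce mod 49567]
reciprocity: (7405/49567) = +1·(49567/7405) since 7405 mod 4 = 1, 49567 mod 4 = 3; sign now +1
(49567/7405) = (5137/7405)   [reduce mod 7405]
reciprocity: (5137/7405) = +1·(7405/5137) since 5137 mod 4 = 1, 7405 mod 4 = 1; sign now +1
(7405/5137) = (2268/5137)   [reduce mod 5137]
2268 = 2^2·567; (2/5137) = +1 since 5137 mod 8 = 1, so (2268/5137) = (+1)^2·(567/5137); sign now +1
reciprocity: (567/5137) = +1·(5137/567) since 567 mod 4 = 3, 5137 mod 4 = 1; sign now +1
(5137/567) = (34/567)   [reduce mod 567]
34 = 2^1·17; (2/567) = +1 since 567 mod 8 = 7, so (34/567) = (+1)^1·(17/567); sign now +1
reciprocity: (17/567) = +1·(567/17) since 17 mod 4 = 1, 567 mod 4 = 3; sign now +1
(567/17) = (6/17)   [reduce mod 17]
6 = 2^1·3; (2/17) = +1 since 17 mod 8 = 1, so (6/17) = (+1)^1·(3/17); sign now +1
reciprocity: (3/17) = +1·(17/3) since 3 mod 4 = 3, 17 mod 4 = 1; sign now +1
(17/3) = (2/3)   [reduce mod 3]
2 = 2^1·1; (2/3) = -1 since 3 mod 8 = 3, so (2/3) = (-1)^1·(1/3); sign now -1
(1/3) = 1; final value = sign = -1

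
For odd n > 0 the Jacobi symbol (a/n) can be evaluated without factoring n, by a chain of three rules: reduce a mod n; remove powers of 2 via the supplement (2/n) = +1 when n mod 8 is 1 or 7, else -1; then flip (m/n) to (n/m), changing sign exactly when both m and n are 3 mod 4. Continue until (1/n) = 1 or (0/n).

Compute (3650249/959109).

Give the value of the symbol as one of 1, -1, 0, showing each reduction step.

(3650249/959109) = (772922/959109)   [reduce mod 959109]
772922 = 2^1·386461; (2/959109) = -1 since 959109 mod 8 = 5, so (772922/959109) = (-1)^1·(386461/959109); sign now -1
reciprocity: (386461/959109) = +1·(959109/386461) since 386461 mod 4 = 1, 959109 mod 4 = 1; sign now -1
(959109/386461) = (186187/386461)   [reduce mod 386461]
reciprocity: (186187/386461) = +1·(386461/186187) since 186187 mod 4 = 3, 386461 mod 4 = 1; sign now -1
(386461/186187) = (14087/186187)   [reduce mod 186187]
reciprocity: (14087/186187) = -1·(186187/14087) since 14087 mod 4 = 3, 186187 mod 4 = 3; sign now +1
(186187/14087) = (3056/14087)   [reduce mod 14087]
3056 = 2^4·191; (2/14087) = +1 since 14087 mod 8 = 7, so (3056/14087) = (+1)^4·(191/14087); sign now +1
reciprocity: (191/14087) = -1·(14087/191) since 191 mod 4 = 3, 14087 mod 4 = 3; sign now -1
(14087/191) = (144/191)   [reduce mod 191]
144 = 2^4·9; (2/191) = +1 since 191 mod 8 = 7, so (144/191) = (+1)^4·(9/191); sign now -1
reciprocity: (9/191) = +1·(191/9) since 9 mod 4 = 1, 191 mod 4 = 3; sign now -1
(191/9) = (2/9)   [reduce mod 9]
2 = 2^1·1; (2/9) = +1 since 9 mod 8 = 1, so (2/9) = (+1)^1·(1/9); sign now -1
(1/9) = 1; final value = sign = -1

-1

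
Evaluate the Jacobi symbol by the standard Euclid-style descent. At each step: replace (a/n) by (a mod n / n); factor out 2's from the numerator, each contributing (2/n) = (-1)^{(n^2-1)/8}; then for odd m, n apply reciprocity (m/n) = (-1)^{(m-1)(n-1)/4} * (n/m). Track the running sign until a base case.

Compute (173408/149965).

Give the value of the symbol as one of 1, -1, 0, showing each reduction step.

(173408/149965): 173408 mod 149965 = 23443, so (173408/149965) = (23443/149965)
flip (23443/149965) -> (149965/23443): both odd, 23443 mod 4 = 3, 149965 mod 4 = 1, so the flip contributes +1; sign now +1
(149965/23443): 149965 mod 23443 = 9307, so (149965/23443) = (9307/23443)
flip (9307/23443) -> (23443/9307): both odd, 9307 mod 4 = 3, 23443 mod 4 = 3, so the flip contributes -1; sign now -1
(23443/9307): 23443 mod 9307 = 4829, so (23443/9307) = (4829/9307)
flip (4829/9307) -> (9307/4829): both odd, 4829 mod 4 = 1, 9307 mod 4 = 3, so the flip contributes +1; sign now -1
(9307/4829): 9307 mod 4829 = 4478, so (9307/4829) = (4478/4829)
factor out 2^1: 4478 = 2^1·2239; with 4829 mod 8 = 5, (2/4829) = -1; sign now +1; continue with (2239/4829)
flip (2239/4829) -> (4829/2239): both odd, 2239 mod 4 = 3, 4829 mod 4 = 1, so the flip contributes +1; sign now +1
(4829/2239): 4829 mod 2239 = 351, so (4829/2239) = (351/2239)
flip (351/2239) -> (2239/351): both odd, 351 mod 4 = 3, 2239 mod 4 = 3, so the flip contributes -1; sign now -1
(2239/351): 2239 mod 351 = 133, so (2239/351) = (133/351)
flip (133/351) -> (351/133): both odd, 133 mod 4 = 1, 351 mod 4 = 3, so the flip contributes +1; sign now -1
(351/133): 351 mod 133 = 85, so (351/133) = (85/133)
flip (85/133) -> (133/85): both odd, 85 mod 4 = 1, 133 mod 4 = 1, so the flip contributes +1; sign now -1
(133/85): 133 mod 85 = 48, so (133/85) = (48/85)
factor out 2^4: 48 = 2^4·3; with 85 mod 8 = 5, (2/85) = -1; sign now -1; continue with (3/85)
flip (3/85) -> (85/3): both odd, 3 mod 4 = 3, 85 mod 4 = 1, so the flip contributes +1; sign now -1
(85/3): 85 mod 3 = 1, so (85/3) = (1/3)
reached (1/3) = 1, so the symbol is -1

-1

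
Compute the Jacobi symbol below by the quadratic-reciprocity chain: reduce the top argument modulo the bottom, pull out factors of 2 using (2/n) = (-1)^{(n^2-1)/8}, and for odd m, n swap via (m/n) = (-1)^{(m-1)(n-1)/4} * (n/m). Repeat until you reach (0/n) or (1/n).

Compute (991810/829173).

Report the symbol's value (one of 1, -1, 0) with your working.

-1

(991810/829173): 991810 mod 829173 = 162637, so (991810/829173) = (162637/829173)
flip (162637/829173) -> (829173/162637): both odd, 162637 mod 4 = 1, 829173 mod 4 = 1, so the flip contributes +1; sign now +1
(829173/162637): 829173 mod 162637 = 15988, so (829173/162637) = (15988/162637)
factor out 2^2: 15988 = 2^2·3997; with 162637 mod 8 = 5, (2/162637) = -1; sign now +1; continue with (3997/162637)
flip (3997/162637) -> (162637/3997): both odd, 3997 mod 4 = 1, 162637 mod 4 = 1, so the flip contributes +1; sign now +1
(162637/3997): 162637 mod 3997 = 2757, so (162637/3997) = (2757/3997)
flip (2757/3997) -> (3997/2757): both odd, 2757 mod 4 = 1, 3997 mod 4 = 1, so the flip contributes +1; sign now +1
(3997/2757): 3997 mod 2757 = 1240, so (3997/2757) = (1240/2757)
factor out 2^3: 1240 = 2^3·155; with 2757 mod 8 = 5, (2/2757) = -1; sign now -1; continue with (155/2757)
flip (155/2757) -> (2757/155): both odd, 155 mod 4 = 3, 2757 mod 4 = 1, so the flip contributes +1; sign now -1
(2757/155): 2757 mod 155 = 122, so (2757/155) = (122/155)
factor out 2^1: 122 = 2^1·61; with 155 mod 8 = 3, (2/155) = -1; sign now +1; continue with (61/155)
flip (61/155) -> (155/61): both odd, 61 mod 4 = 1, 155 mod 4 = 3, so the flip contributes +1; sign now +1
(155/61): 155 mod 61 = 33, so (155/61) = (33/61)
flip (33/61) -> (61/33): both odd, 33 mod 4 = 1, 61 mod 4 = 1, so the flip contributes +1; sign now +1
(61/33): 61 mod 33 = 28, so (61/33) = (28/33)
factor out 2^2: 28 = 2^2·7; with 33 mod 8 = 1, (2/33) = +1; sign now +1; continue with (7/33)
flip (7/33) -> (33/7): both odd, 7 mod 4 = 3, 33 mod 4 = 1, so the flip contributes +1; sign now +1
(33/7): 33 mod 7 = 5, so (33/7) = (5/7)
flip (5/7) -> (7/5): both odd, 5 mod 4 = 1, 7 mod 4 = 3, so the flip contributes +1; sign now +1
(7/5): 7 mod 5 = 2, so (7/5) = (2/5)
factor out 2^1: 2 = 2^1·1; with 5 mod 8 = 5, (2/5) = -1; sign now -1; continue with (1/5)
reached (1/5) = 1, so the symbol is -1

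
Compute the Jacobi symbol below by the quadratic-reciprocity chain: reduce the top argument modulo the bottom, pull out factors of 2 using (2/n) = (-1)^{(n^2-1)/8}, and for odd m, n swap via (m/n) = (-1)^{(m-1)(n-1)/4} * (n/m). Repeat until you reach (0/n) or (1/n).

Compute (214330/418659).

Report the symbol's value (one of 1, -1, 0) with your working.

214330 = 2^1·107165; (2/418659) = -1 since 418659 mod 8 = 3, so (214330/418659) = (-1)^1·(107165/418659); sign now -1
reciprocity: (107165/418659) = +1·(418659/107165) since 107165 mod 4 = 1, 418659 mod 4 = 3; sign now -1
(418659/107165) = (97164/107165)   [reduce mod 107165]
97164 = 2^2·24291; (2/107165) = -1 since 107165 mod 8 = 5, so (97164/107165) = (-1)^2·(24291/107165); sign now -1
reciprocity: (24291/107165) = +1·(107165/24291) since 24291 mod 4 = 3, 107165 mod 4 = 1; sign now -1
(107165/24291) = (10001/24291)   [reduce mod 24291]
reciprocity: (10001/24291) = +1·(24291/10001) since 10001 mod 4 = 1, 24291 mod 4 = 3; sign now -1
(24291/10001) = (4289/10001)   [reduce mod 10001]
reciprocity: (4289/10001) = +1·(10001/4289) since 4289 mod 4 = 1, 10001 mod 4 = 1; sign now -1
(10001/4289) = (1423/4289)   [reduce mod 4289]
reciprocity: (1423/4289) = +1·(4289/1423) since 1423 mod 4 = 3, 4289 mod 4 = 1; sign now -1
(4289/1423) = (20/1423)   [reduce mod 1423]
20 = 2^2·5; (2/1423) = +1 since 1423 mod 8 = 7, so (20/1423) = (+1)^2·(5/1423); sign now -1
reciprocity: (5/1423) = +1·(1423/5) since 5 mod 4 = 1, 1423 mod 4 = 3; sign now -1
(1423/5) = (3/5)   [reduce mod 5]
reciprocity: (3/5) = +1·(5/3) since 3 mod 4 = 3, 5 mod 4 = 1; sign now -1
(5/3) = (2/3)   [reduce mod 3]
2 = 2^1·1; (2/3) = -1 since 3 mod 8 = 3, so (2/3) = (-1)^1·(1/3); sign now +1
(1/3) = 1; final value = sign = +1

1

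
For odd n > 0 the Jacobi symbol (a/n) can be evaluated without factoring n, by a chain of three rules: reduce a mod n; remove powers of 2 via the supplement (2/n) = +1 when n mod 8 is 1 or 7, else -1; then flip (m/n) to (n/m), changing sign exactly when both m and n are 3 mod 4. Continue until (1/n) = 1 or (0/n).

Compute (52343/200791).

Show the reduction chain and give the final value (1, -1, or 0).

reciprocity: (52343/200791) = -1·(200791/52343) since 52343 mod 4 = 3, 200791 mod 4 = 3; sign now -1
(200791/52343) = (43762/52343)   [reduce mod 52343]
43762 = 2^1·21881; (2/52343) = +1 since 52343 mod 8 = 7, so (43762/52343) = (+1)^1·(21881/52343); sign now -1
reciprocity: (21881/52343) = +1·(52343/21881) since 21881 mod 4 = 1, 52343 mod 4 = 3; sign now -1
(52343/21881) = (8581/21881)   [reduce mod 21881]
reciprocity: (8581/21881) = +1·(21881/8581) since 8581 mod 4 = 1, 21881 mod 4 = 1; sign now -1
(21881/8581) = (4719/8581)   [reduce mod 8581]
reciprocity: (4719/8581) = +1·(8581/4719) since 4719 mod 4 = 3, 8581 mod 4 = 1; sign now -1
(8581/4719) = (3862/4719)   [reduce mod 4719]
3862 = 2^1·1931; (2/4719) = +1 since 4719 mod 8 = 7, so (3862/4719) = (+1)^1·(1931/4719); sign now -1
reciprocity: (1931/4719) = -1·(4719/1931) since 1931 mod 4 = 3, 4719 mod 4 = 3; sign now +1
(4719/1931) = (857/1931)   [reduce mod 1931]
reciprocity: (857/1931) = +1·(1931/857) since 857 mod 4 = 1, 1931 mod 4 = 3; sign now +1
(1931/857) = (217/857)   [reduce mod 857]
reciprocity: (217/857) = +1·(857/217) since 217 mod 4 = 1, 857 mod 4 = 1; sign now +1
(857/217) = (206/217)   [reduce mod 217]
206 = 2^1·103; (2/217) = +1 since 217 mod 8 = 1, so (206/217) = (+1)^1·(103/217); sign now +1
reciprocity: (103/217) = +1·(217/103) since 103 mod 4 = 3, 217 mod 4 = 1; sign now +1
(217/103) = (11/103)   [reduce mod 103]
reciprocity: (11/103) = -1·(103/11) since 11 mod 4 = 3, 103 mod 4 = 3; sign now -1
(103/11) = (4/11)   [reduce mod 11]
4 = 2^2·1; (2/11) = -1 since 11 mod 8 = 3, so (4/11) = (-1)^2·(1/11); sign now -1
(1/11) = 1; final value = sign = -1

-1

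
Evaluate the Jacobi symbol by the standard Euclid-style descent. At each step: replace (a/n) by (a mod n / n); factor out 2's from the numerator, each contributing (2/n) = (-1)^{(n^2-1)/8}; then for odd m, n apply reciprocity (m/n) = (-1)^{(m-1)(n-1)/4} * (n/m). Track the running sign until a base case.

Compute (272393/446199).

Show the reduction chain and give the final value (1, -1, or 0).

1

reciprocity: (272393/446199) = +1·(446199/272393) since 272393 mod 4 = 1, 446199 mod 4 = 3; sign now +1
(446199/272393) = (173806/272393)   [reduce mod 272393]
173806 = 2^1·86903; (2/272393) = +1 since 272393 mod 8 = 1, so (173806/272393) = (+1)^1·(86903/272393); sign now +1
reciprocity: (86903/272393) = +1·(272393/86903) since 86903 mod 4 = 3, 272393 mod 4 = 1; sign now +1
(272393/86903) = (11684/86903)   [reduce mod 86903]
11684 = 2^2·2921; (2/86903) = +1 since 86903 mod 8 = 7, so (11684/86903) = (+1)^2·(2921/86903); sign now +1
reciprocity: (2921/86903) = +1·(86903/2921) since 2921 mod 4 = 1, 86903 mod 4 = 3; sign now +1
(86903/2921) = (2194/2921)   [reduce mod 2921]
2194 = 2^1·1097; (2/2921) = +1 since 2921 mod 8 = 1, so (2194/2921) = (+1)^1·(1097/2921); sign now +1
reciprocity: (1097/2921) = +1·(2921/1097) since 1097 mod 4 = 1, 2921 mod 4 = 1; sign now +1
(2921/1097) = (727/1097)   [reduce mod 1097]
reciprocity: (727/1097) = +1·(1097/727) since 727 mod 4 = 3, 1097 mod 4 = 1; sign now +1
(1097/727) = (370/727)   [reduce mod 727]
370 = 2^1·185; (2/727) = +1 since 727 mod 8 = 7, so (370/727) = (+1)^1·(185/727); sign now +1
reciprocity: (185/727) = +1·(727/185) since 185 mod 4 = 1, 727 mod 4 = 3; sign now +1
(727/185) = (172/185)   [reduce mod 185]
172 = 2^2·43; (2/185) = +1 since 185 mod 8 = 1, so (172/185) = (+1)^2·(43/185); sign now +1
reciprocity: (43/185) = +1·(185/43) since 43 mod 4 = 3, 185 mod 4 = 1; sign now +1
(185/43) = (13/43)   [reduce mod 43]
reciprocity: (13/43) = +1·(43/13) since 13 mod 4 = 1, 43 mod 4 = 3; sign now +1
(43/13) = (4/13)   [reduce mod 13]
4 = 2^2·1; (2/13) = -1 since 13 mod 8 = 5, so (4/13) = (-1)^2·(1/13); sign now +1
(1/13) = 1; final value = sign = +1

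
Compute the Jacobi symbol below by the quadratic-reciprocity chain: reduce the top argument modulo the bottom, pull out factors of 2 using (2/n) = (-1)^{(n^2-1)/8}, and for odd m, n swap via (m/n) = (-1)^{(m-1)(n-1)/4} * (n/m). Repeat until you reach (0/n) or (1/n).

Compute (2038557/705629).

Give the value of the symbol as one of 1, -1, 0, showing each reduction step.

(2038557/705629): 2038557 mod 705629 = 627299, so (2038557/705629) = (627299/705629)
flip (627299/705629) -> (705629/627299): both odd, 627299 mod 4 = 3, 705629 mod 4 = 1, so the flip contributes +1; sign now +1
(705629/627299): 705629 mod 627299 = 78330, so (705629/627299) = (78330/627299)
factor out 2^1: 78330 = 2^1·39165; with 627299 mod 8 = 3, (2/627299) = -1; sign now -1; continue with (39165/627299)
flip (39165/627299) -> (627299/39165): both odd, 39165 mod 4 = 1, 627299 mod 4 = 3, so the flip contributes +1; sign now -1
(627299/39165): 627299 mod 39165 = 659, so (627299/39165) = (659/39165)
flip (659/39165) -> (39165/659): both odd, 659 mod 4 = 3, 39165 mod 4 = 1, so the flip contributes +1; sign now -1
(39165/659): 39165 mod 659 = 284, so (39165/659) = (284/659)
factor out 2^2: 284 = 2^2·71; with 659 mod 8 = 3, (2/659) = -1; sign now -1; continue with (71/659)
flip (71/659) -> (659/71): both odd, 71 mod 4 = 3, 659 mod 4 = 3, so the flip contributes -1; sign now +1
(659/71): 659 mod 71 = 20, so (659/71) = (20/71)
factor out 2^2: 20 = 2^2·5; with 71 mod 8 = 7, (2/71) = +1; sign now +1; continue with (5/71)
flip (5/71) -> (71/5): both odd, 5 mod 4 = 1, 71 mod 4 = 3, so the flip contributes +1; sign now +1
(71/5): 71 mod 5 = 1, so (71/5) = (1/5)
reached (1/5) = 1, so the symbol is +1

1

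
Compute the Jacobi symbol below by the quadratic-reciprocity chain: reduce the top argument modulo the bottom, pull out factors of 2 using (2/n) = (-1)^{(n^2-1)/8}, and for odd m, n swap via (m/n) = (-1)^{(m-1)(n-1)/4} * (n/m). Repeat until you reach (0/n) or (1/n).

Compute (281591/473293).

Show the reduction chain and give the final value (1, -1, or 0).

flip (281591/473293) -> (473293/281591): both odd, 281591 mod 4 = 3, 473293 mod 4 = 1, so the flip contributes +1; sign now +1
(473293/281591): 473293 mod 281591 = 191702, so (473293/281591) = (191702/281591)
factor out 2^1: 191702 = 2^1·95851; with 281591 mod 8 = 7, (2/281591) = +1; sign now +1; continue with (95851/281591)
flip (95851/281591) -> (281591/95851): both odd, 95851 mod 4 = 3, 281591 mod 4 = 3, so the flip contributes -1; sign now -1
(281591/95851): 281591 mod 95851 = 89889, so (281591/95851) = (89889/95851)
flip (89889/95851) -> (95851/89889): both odd, 89889 mod 4 = 1, 95851 mod 4 = 3, so the flip contributes +1; sign now -1
(95851/89889): 95851 mod 89889 = 5962, so (95851/89889) = (5962/89889)
factor out 2^1: 5962 = 2^1·2981; with 89889 mod 8 = 1, (2/89889) = +1; sign now -1; continue with (2981/89889)
flip (2981/89889) -> (89889/2981): both odd, 2981 mod 4 = 1, 89889 mod 4 = 1, so the flip contributes +1; sign now -1
(89889/2981): 89889 mod 2981 = 459, so (89889/2981) = (459/2981)
flip (459/2981) -> (2981/459): both odd, 459 mod 4 = 3, 2981 mod 4 = 1, so the flip contributes +1; sign now -1
(2981/459): 2981 mod 459 = 227, so (2981/459) = (227/459)
flip (227/459) -> (459/227): both odd, 227 mod 4 = 3, 459 mod 4 = 3, so the flip contributes -1; sign now +1
(459/227): 459 mod 227 = 5, so (459/227) = (5/227)
flip (5/227) -> (227/5): both odd, 5 mod 4 = 1, 227 mod 4 = 3, so the flip contributes +1; sign now +1
(227/5): 227 mod 5 = 2, so (227/5) = (2/5)
factor out 2^1: 2 = 2^1·1; with 5 mod 8 = 5, (2/5) = -1; sign now -1; continue with (1/5)
reached (1/5) = 1, so the symbol is -1

-1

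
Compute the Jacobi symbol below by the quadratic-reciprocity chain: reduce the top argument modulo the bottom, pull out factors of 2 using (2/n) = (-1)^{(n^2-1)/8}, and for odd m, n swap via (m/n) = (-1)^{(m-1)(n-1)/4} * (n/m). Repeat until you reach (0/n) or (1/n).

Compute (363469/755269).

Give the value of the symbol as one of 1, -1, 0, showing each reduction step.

-1

flip (363469/755269) -> (755269/363469): both odd, 363469 mod 4 = 1, 755269 mod 4 = 1, so the flip contributes +1; sign now +1
(755269/363469): 755269 mod 363469 = 28331, so (755269/363469) = (28331/363469)
flip (28331/363469) -> (363469/28331): both odd, 28331 mod 4 = 3, 363469 mod 4 = 1, so the flip contributes +1; sign now +1
(363469/28331): 363469 mod 28331 = 23497, so (363469/28331) = (23497/28331)
flip (23497/28331) -> (28331/23497): both odd, 23497 mod 4 = 1, 28331 mod 4 = 3, so the flip contributes +1; sign now +1
(28331/23497): 28331 mod 23497 = 4834, so (28331/23497) = (4834/23497)
factor out 2^1: 4834 = 2^1·2417; with 23497 mod 8 = 1, (2/23497) = +1; sign now +1; continue with (2417/23497)
flip (2417/23497) -> (23497/2417): both odd, 2417 mod 4 = 1, 23497 mod 4 = 1, so the flip contributes +1; sign now +1
(23497/2417): 23497 mod 2417 = 1744, so (23497/2417) = (1744/2417)
factor out 2^4: 1744 = 2^4·109; with 2417 mod 8 = 1, (2/2417) = +1; sign now +1; continue with (109/2417)
flip (109/2417) -> (2417/109): both odd, 109 mod 4 = 1, 2417 mod 4 = 1, so the flip contributes +1; sign now +1
(2417/109): 2417 mod 109 = 19, so (2417/109) = (19/109)
flip (19/109) -> (109/19): both odd, 19 mod 4 = 3, 109 mod 4 = 1, so the flip contributes +1; sign now +1
(109/19): 109 mod 19 = 14, so (109/19) = (14/19)
factor out 2^1: 14 = 2^1·7; with 19 mod 8 = 3, (2/19) = -1; sign now -1; continue with (7/19)
flip (7/19) -> (19/7): both odd, 7 mod 4 = 3, 19 mod 4 = 3, so the flip contributes -1; sign now +1
(19/7): 19 mod 7 = 5, so (19/7) = (5/7)
flip (5/7) -> (7/5): both odd, 5 mod 4 = 1, 7 mod 4 = 3, so the flip contributes +1; sign now +1
(7/5): 7 mod 5 = 2, so (7/5) = (2/5)
factor out 2^1: 2 = 2^1·1; with 5 mod 8 = 5, (2/5) = -1; sign now -1; continue with (1/5)
reached (1/5) = 1, so the symbol is -1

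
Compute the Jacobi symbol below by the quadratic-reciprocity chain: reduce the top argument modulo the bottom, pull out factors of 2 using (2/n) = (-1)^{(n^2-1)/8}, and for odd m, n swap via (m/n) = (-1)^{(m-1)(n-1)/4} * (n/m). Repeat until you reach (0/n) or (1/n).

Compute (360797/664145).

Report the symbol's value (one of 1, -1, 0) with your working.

-1

reciprocity: (360797/664145) = +1·(664145/360797) since 360797 mod 4 = 1, 664145 mod 4 = 1; sign now +1
(664145/360797) = (303348/360797)   [reduce mod 360797]
303348 = 2^2·75837; (2/360797) = -1 since 360797 mod 8 = 5, so (303348/360797) = (-1)^2·(75837/360797); sign now +1
reciprocity: (75837/360797) = +1·(360797/75837) since 75837 mod 4 = 1, 360797 mod 4 = 1; sign now +1
(360797/75837) = (57449/75837)   [reduce mod 75837]
reciprocity: (57449/75837) = +1·(75837/57449) since 57449 mod 4 = 1, 75837 mod 4 = 1; sign now +1
(75837/57449) = (18388/57449)   [reduce mod 57449]
18388 = 2^2·4597; (2/57449) = +1 since 57449 mod 8 = 1, so (18388/57449) = (+1)^2·(4597/57449); sign now +1
reciprocity: (4597/57449) = +1·(57449/4597) since 4597 mod 4 = 1, 57449 mod 4 = 1; sign now +1
(57449/4597) = (2285/4597)   [reduce mod 4597]
reciprocity: (2285/4597) = +1·(4597/2285) since 2285 mod 4 = 1, 4597 mod 4 = 1; sign now +1
(4597/2285) = (27/2285)   [reduce mod 2285]
reciprocity: (27/2285) = +1·(2285/27) since 27 mod 4 = 3, 2285 mod 4 = 1; sign now +1
(2285/27) = (17/27)   [reduce mod 27]
reciprocity: (17/27) = +1·(27/17) since 17 mod 4 = 1, 27 mod 4 = 3; sign now +1
(27/17) = (10/17)   [reduce mod 17]
10 = 2^1·5; (2/17) = +1 since 17 mod 8 = 1, so (10/17) = (+1)^1·(5/17); sign now +1
reciprocity: (5/17) = +1·(17/5) since 5 mod 4 = 1, 17 mod 4 = 1; sign now +1
(17/5) = (2/5)   [reduce mod 5]
2 = 2^1·1; (2/5) = -1 since 5 mod 8 = 5, so (2/5) = (-1)^1·(1/5); sign now -1
(1/5) = 1; final value = sign = -1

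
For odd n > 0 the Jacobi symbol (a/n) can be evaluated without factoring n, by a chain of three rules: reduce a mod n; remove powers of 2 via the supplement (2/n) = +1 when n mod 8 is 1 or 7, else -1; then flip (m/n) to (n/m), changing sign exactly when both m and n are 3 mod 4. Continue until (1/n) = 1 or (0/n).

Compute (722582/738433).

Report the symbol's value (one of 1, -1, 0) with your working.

factor out 2^1: 722582 = 2^1·361291; with 738433 mod 8 = 1, (2/738433) = +1; sign now +1; continue with (361291/738433)
flip (361291/738433) -> (738433/361291): both odd, 361291 mod 4 = 3, 738433 mod 4 = 1, so the flip contributes +1; sign now +1
(738433/361291): 738433 mod 361291 = 15851, so (738433/361291) = (15851/361291)
flip (15851/361291) -> (361291/15851): both odd, 15851 mod 4 = 3, 361291 mod 4 = 3, so the flip contributes -1; sign now -1
(361291/15851): 361291 mod 15851 = 12569, so (361291/15851) = (12569/15851)
flip (12569/15851) -> (15851/12569): both odd, 12569 mod 4 = 1, 15851 mod 4 = 3, so the flip contributes +1; sign now -1
(15851/12569): 15851 mod 12569 = 3282, so (15851/12569) = (3282/12569)
factor out 2^1: 3282 = 2^1·1641; with 12569 mod 8 = 1, (2/12569) = +1; sign now -1; continue with (1641/12569)
flip (1641/12569) -> (12569/1641): both odd, 1641 mod 4 = 1, 12569 mod 4 = 1, so the flip contributes +1; sign now -1
(12569/1641): 12569 mod 1641 = 1082, so (12569/1641) = (1082/1641)
factor out 2^1: 1082 = 2^1·541; with 1641 mod 8 = 1, (2/1641) = +1; sign now -1; continue with (541/1641)
flip (541/1641) -> (1641/541): both odd, 541 mod 4 = 1, 1641 mod 4 = 1, so the flip contributes +1; sign now -1
(1641/541): 1641 mod 541 = 18, so (1641/541) = (18/541)
factor out 2^1: 18 = 2^1·9; with 541 mod 8 = 5, (2/541) = -1; sign now +1; continue with (9/541)
flip (9/541) -> (541/9): both odd, 9 mod 4 = 1, 541 mod 4 = 1, so the flip contributes +1; sign now +1
(541/9): 541 mod 9 = 1, so (541/9) = (1/9)
reached (1/9) = 1, so the symbol is +1

1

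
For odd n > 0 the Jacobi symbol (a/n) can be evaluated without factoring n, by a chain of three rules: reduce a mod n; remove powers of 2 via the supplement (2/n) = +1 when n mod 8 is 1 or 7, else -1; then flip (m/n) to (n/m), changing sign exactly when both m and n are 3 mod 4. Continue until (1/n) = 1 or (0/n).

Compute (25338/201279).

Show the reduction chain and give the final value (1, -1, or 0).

0

factor out 2^1: 25338 = 2^1·12669; with 201279 mod 8 = 7, (2/201279) = +1; sign now +1; continue with (12669/201279)
flip (12669/201279) -> (201279/12669): both odd, 12669 mod 4 = 1, 201279 mod 4 = 3, so the flip contributes +1; sign now +1
(201279/12669): 201279 mod 12669 = 11244, so (201279/12669) = (11244/12669)
factor out 2^2: 11244 = 2^2·2811; with 12669 mod 8 = 5, (2/12669) = -1; sign now +1; continue with (2811/12669)
flip (2811/12669) -> (12669/2811): both odd, 2811 mod 4 = 3, 12669 mod 4 = 1, so the flip contributes +1; sign now +1
(12669/2811): 12669 mod 2811 = 1425, so (12669/2811) = (1425/2811)
flip (1425/2811) -> (2811/1425): both odd, 1425 mod 4 = 1, 2811 mod 4 = 3, so the flip contributes +1; sign now +1
(2811/1425): 2811 mod 1425 = 1386, so (2811/1425) = (1386/1425)
factor out 2^1: 1386 = 2^1·693; with 1425 mod 8 = 1, (2/1425) = +1; sign now +1; continue with (693/1425)
flip (693/1425) -> (1425/693): both odd, 693 mod 4 = 1, 1425 mod 4 = 1, so the flip contributes +1; sign now +1
(1425/693): 1425 mod 693 = 39, so (1425/693) = (39/693)
flip (39/693) -> (693/39): both odd, 39 mod 4 = 3, 693 mod 4 = 1, so the flip contributes +1; sign now +1
(693/39): 693 mod 39 = 30, so (693/39) = (30/39)
factor out 2^1: 30 = 2^1·15; with 39 mod 8 = 7, (2/39) = +1; sign now +1; continue with (15/39)
flip (15/39) -> (39/15): both odd, 15 mod 4 = 3, 39 mod 4 = 3, so the flip contributes -1; sign now -1
(39/15): 39 mod 15 = 9, so (39/15) = (9/15)
flip (9/15) -> (15/9): both odd, 9 mod 4 = 1, 15 mod 4 = 3, so the flip contributes +1; sign now -1
(15/9): 15 mod 9 = 6, so (15/9) = (6/9)
factor out 2^1: 6 = 2^1·3; with 9 mod 8 = 1, (2/9) = +1; sign now -1; continue with (3/9)
flip (3/9) -> (9/3): both odd, 3 mod 4 = 3, 9 mod 4 = 1, so the flip contributes +1; sign now -1
(9/3): 9 mod 3 = 0, so (9/3) = (0/3)
reached (0/3); gcd(a, n) > 1, so (0/3) = 0 and the symbol is 0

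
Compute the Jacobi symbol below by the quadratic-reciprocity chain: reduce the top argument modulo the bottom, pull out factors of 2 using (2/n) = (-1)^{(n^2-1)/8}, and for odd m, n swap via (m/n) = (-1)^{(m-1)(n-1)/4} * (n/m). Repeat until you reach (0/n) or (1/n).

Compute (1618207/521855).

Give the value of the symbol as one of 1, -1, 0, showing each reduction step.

(1618207/521855): 1618207 mod 521855 = 52642, so (1618207/521855) = (52642/521855)
factor out 2^1: 52642 = 2^1·26321; with 521855 mod 8 = 7, (2/521855) = +1; sign now +1; continue with (26321/521855)
flip (26321/521855) -> (521855/26321): both odd, 26321 mod 4 = 1, 521855 mod 4 = 3, so the flip contributes +1; sign now +1
(521855/26321): 521855 mod 26321 = 21756, so (521855/26321) = (21756/26321)
factor out 2^2: 21756 = 2^2·5439; with 26321 mod 8 = 1, (2/26321) = +1; sign now +1; continue with (5439/26321)
flip (5439/26321) -> (26321/5439): both odd, 5439 mod 4 = 3, 26321 mod 4 = 1, so the flip contributes +1; sign now +1
(26321/5439): 26321 mod 5439 = 4565, so (26321/5439) = (4565/5439)
flip (4565/5439) -> (5439/4565): both odd, 4565 mod 4 = 1, 5439 mod 4 = 3, so the flip contributes +1; sign now +1
(5439/4565): 5439 mod 4565 = 874, so (5439/4565) = (874/4565)
factor out 2^1: 874 = 2^1·437; with 4565 mod 8 = 5, (2/4565) = -1; sign now -1; continue with (437/4565)
flip (437/4565) -> (4565/437): both odd, 437 mod 4 = 1, 4565 mod 4 = 1, so the flip contributes +1; sign now -1
(4565/437): 4565 mod 437 = 195, so (4565/437) = (195/437)
flip (195/437) -> (437/195): both odd, 195 mod 4 = 3, 437 mod 4 = 1, so the flip contributes +1; sign now -1
(437/195): 437 mod 195 = 47, so (437/195) = (47/195)
flip (47/195) -> (195/47): both odd, 47 mod 4 = 3, 195 mod 4 = 3, so the flip contributes -1; sign now +1
(195/47): 195 mod 47 = 7, so (195/47) = (7/47)
flip (7/47) -> (47/7): both odd, 7 mod 4 = 3, 47 mod 4 = 3, so the flip contributes -1; sign now -1
(47/7): 47 mod 7 = 5, so (47/7) = (5/7)
flip (5/7) -> (7/5): both odd, 5 mod 4 = 1, 7 mod 4 = 3, so the flip contributes +1; sign now -1
(7/5): 7 mod 5 = 2, so (7/5) = (2/5)
factor out 2^1: 2 = 2^1·1; with 5 mod 8 = 5, (2/5) = -1; sign now +1; continue with (1/5)
reached (1/5) = 1, so the symbol is +1

1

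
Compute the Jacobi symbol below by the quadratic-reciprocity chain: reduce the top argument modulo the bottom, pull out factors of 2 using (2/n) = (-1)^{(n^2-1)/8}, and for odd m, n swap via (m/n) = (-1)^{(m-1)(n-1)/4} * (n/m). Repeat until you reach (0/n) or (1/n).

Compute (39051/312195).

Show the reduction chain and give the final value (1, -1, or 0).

0

reciprocity: (39051/312195) = -1·(312195/39051) since 39051 mod 4 = 3, 312195 mod 4 = 3; sign now -1
(312195/39051) = (38838/39051)   [reduce mod 39051]
38838 = 2^1·19419; (2/39051) = -1 since 39051 mod 8 = 3, so (38838/39051) = (-1)^1·(19419/39051); sign now +1
reciprocity: (19419/39051) = -1·(39051/19419) since 19419 mod 4 = 3, 39051 mod 4 = 3; sign now -1
(39051/19419) = (213/19419)   [reduce mod 19419]
reciprocity: (213/19419) = +1·(19419/213) since 213 mod 4 = 1, 19419 mod 4 = 3; sign now -1
(19419/213) = (36/213)   [reduce mod 213]
36 = 2^2·9; (2/213) = -1 since 213 mod 8 = 5, so (36/213) = (-1)^2·(9/213); sign now -1
reciprocity: (9/213) = +1·(213/9) since 9 mod 4 = 1, 213 mod 4 = 1; sign now -1
(213/9) = (6/9)   [reduce mod 9]
6 = 2^1·3; (2/9) = +1 since 9 mod 8 = 1, so (6/9) = (+1)^1·(3/9); sign now -1
reciprocity: (3/9) = +1·(9/3) since 3 mod 4 = 3, 9 mod 4 = 1; sign now -1
(9/3) = (0/3)   [reduce mod 3]
(0/3) = 0   [gcd(a, n) > 1]; final value = 0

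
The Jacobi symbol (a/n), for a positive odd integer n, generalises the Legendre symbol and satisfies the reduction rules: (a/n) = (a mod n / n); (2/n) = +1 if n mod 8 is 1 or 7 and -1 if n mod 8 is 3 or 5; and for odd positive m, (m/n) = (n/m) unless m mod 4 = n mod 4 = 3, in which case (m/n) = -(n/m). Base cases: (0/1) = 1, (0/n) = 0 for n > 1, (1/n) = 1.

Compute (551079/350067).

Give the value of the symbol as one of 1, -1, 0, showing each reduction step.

(551079/350067): 551079 mod 350067 = 201012, so (551079/350067) = (201012/350067)
factor out 2^2: 201012 = 2^2·50253; with 350067 mod 8 = 3, (2/350067) = -1; sign now +1; continue with (50253/350067)
flip (50253/350067) -> (350067/50253): both odd, 50253 mod 4 = 1, 350067 mod 4 = 3, so the flip contributes +1; sign now +1
(350067/50253): 350067 mod 50253 = 48549, so (350067/50253) = (48549/50253)
flip (48549/50253) -> (50253/48549): both odd, 48549 mod 4 = 1, 50253 mod 4 = 1, so the flip contributes +1; sign now +1
(50253/48549): 50253 mod 48549 = 1704, so (50253/48549) = (1704/48549)
factor out 2^3: 1704 = 2^3·213; with 48549 mod 8 = 5, (2/48549) = -1; sign now -1; continue with (213/48549)
flip (213/48549) -> (48549/213): both odd, 213 mod 4 = 1, 48549 mod 4 = 1, so the flip contributes +1; sign now -1
(48549/213): 48549 mod 213 = 198, so (48549/213) = (198/213)
factor out 2^1: 198 = 2^1·99; with 213 mod 8 = 5, (2/213) = -1; sign now +1; continue with (99/213)
flip (99/213) -> (213/99): both odd, 99 mod 4 = 3, 213 mod 4 = 1, so the flip contributes +1; sign now +1
(213/99): 213 mod 99 = 15, so (213/99) = (15/99)
flip (15/99) -> (99/15): both odd, 15 mod 4 = 3, 99 mod 4 = 3, so the flip contributes -1; sign now -1
(99/15): 99 mod 15 = 9, so (99/15) = (9/15)
flip (9/15) -> (15/9): both odd, 9 mod 4 = 1, 15 mod 4 = 3, so the flip contributes +1; sign now -1
(15/9): 15 mod 9 = 6, so (15/9) = (6/9)
factor out 2^1: 6 = 2^1·3; with 9 mod 8 = 1, (2/9) = +1; sign now -1; continue with (3/9)
flip (3/9) -> (9/3): both odd, 3 mod 4 = 3, 9 mod 4 = 1, so the flip contributes +1; sign now -1
(9/3): 9 mod 3 = 0, so (9/3) = (0/3)
reached (0/3); gcd(a, n) > 1, so (0/3) = 0 and the symbol is 0

0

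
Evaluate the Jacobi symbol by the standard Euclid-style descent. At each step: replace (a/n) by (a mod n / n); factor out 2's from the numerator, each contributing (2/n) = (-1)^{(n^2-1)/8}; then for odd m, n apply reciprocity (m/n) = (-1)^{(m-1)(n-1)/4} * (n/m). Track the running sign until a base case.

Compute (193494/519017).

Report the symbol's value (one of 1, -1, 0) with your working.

193494 = 2^1·96747; (2/519017) = +1 since 519017 mod 8 = 1, so (193494/519017) = (+1)^1·(96747/519017); sign now +1
reciprocity: (96747/519017) = +1·(519017/96747) since 96747 mod 4 = 3, 519017 mod 4 = 1; sign now +1
(519017/96747) = (35282/96747)   [reduce mod 96747]
35282 = 2^1·17641; (2/96747) = -1 since 96747 mod 8 = 3, so (35282/96747) = (-1)^1·(17641/96747); sign now -1
reciprocity: (17641/96747) = +1·(96747/17641) since 17641 mod 4 = 1, 96747 mod 4 = 3; sign now -1
(96747/17641) = (8542/17641)   [reduce mod 17641]
8542 = 2^1·4271; (2/17641) = +1 since 17641 mod 8 = 1, so (8542/17641) = (+1)^1·(4271/17641); sign now -1
reciprocity: (4271/17641) = +1·(17641/4271) since 4271 mod 4 = 3, 17641 mod 4 = 1; sign now -1
(17641/4271) = (557/4271)   [reduce mod 4271]
reciprocity: (557/4271) = +1·(4271/557) since 557 mod 4 = 1, 4271 mod 4 = 3; sign now -1
(4271/557) = (372/557)   [reduce mod 557]
372 = 2^2·93; (2/557) = -1 since 557 mod 8 = 5, so (372/557) = (-1)^2·(93/557); sign now -1
reciprocity: (93/557) = +1·(557/93) since 93 mod 4 = 1, 557 mod 4 = 1; sign now -1
(557/93) = (92/93)   [reduce mod 93]
92 = 2^2·23; (2/93) = -1 since 93 mod 8 = 5, so (92/93) = (-1)^2·(23/93); sign now -1
reciprocity: (23/93) = +1·(93/23) since 23 mod 4 = 3, 93 mod 4 = 1; sign now -1
(93/23) = (1/23)   [reduce mod 23]
(1/23) = 1; final value = sign = -1

-1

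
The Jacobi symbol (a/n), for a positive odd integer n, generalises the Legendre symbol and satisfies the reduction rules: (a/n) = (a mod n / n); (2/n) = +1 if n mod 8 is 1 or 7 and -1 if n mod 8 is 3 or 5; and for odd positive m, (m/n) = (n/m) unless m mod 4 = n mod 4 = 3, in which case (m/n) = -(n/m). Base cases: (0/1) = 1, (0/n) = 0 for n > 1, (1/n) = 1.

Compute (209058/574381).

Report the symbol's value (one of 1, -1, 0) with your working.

209058 = 2^1·104529; (2/574381) = -1 since 574381 mod 8 = 5, so (209058/574381) = (-1)^1·(104529/574381); sign now -1
reciprocity: (104529/574381) = +1·(574381/104529) since 104529 mod 4 = 1, 574381 mod 4 = 1; sign now -1
(574381/104529) = (51736/104529)   [reduce mod 104529]
51736 = 2^3·6467; (2/104529) = +1 since 104529 mod 8 = 1, so (51736/104529) = (+1)^3·(6467/104529); sign now -1
reciprocity: (6467/104529) = +1·(104529/6467) since 6467 mod 4 = 3, 104529 mod 4 = 1; sign now -1
(104529/6467) = (1057/6467)   [reduce mod 6467]
reciprocity: (1057/6467) = +1·(6467/1057) since 1057 mod 4 = 1, 6467 mod 4 = 3; sign now -1
(6467/1057) = (125/1057)   [reduce mod 1057]
reciprocity: (125/1057) = +1·(1057/125) since 125 mod 4 = 1, 1057 mod 4 = 1; sign now -1
(1057/125) = (57/125)   [reduce mod 125]
reciprocity: (57/125) = +1·(125/57) since 57 mod 4 = 1, 125 mod 4 = 1; sign now -1
(125/57) = (11/57)   [reduce mod 57]
reciprocity: (11/57) = +1·(57/11) since 11 mod 4 = 3, 57 mod 4 = 1; sign now -1
(57/11) = (2/11)   [reduce mod 11]
2 = 2^1·1; (2/11) = -1 since 11 mod 8 = 3, so (2/11) = (-1)^1·(1/11); sign now +1
(1/11) = 1; final value = sign = +1

1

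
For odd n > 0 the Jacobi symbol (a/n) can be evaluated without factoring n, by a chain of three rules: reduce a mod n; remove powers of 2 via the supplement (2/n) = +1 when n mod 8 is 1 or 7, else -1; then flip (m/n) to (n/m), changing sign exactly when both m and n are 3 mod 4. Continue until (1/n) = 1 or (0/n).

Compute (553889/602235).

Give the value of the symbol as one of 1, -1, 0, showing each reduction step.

-1

flip (553889/602235) -> (602235/553889): both odd, 553889 mod 4 = 1, 602235 mod 4 = 3, so the flip contributes +1; sign now +1
(602235/553889): 602235 mod 553889 = 48346, so (602235/553889) = (48346/553889)
factor out 2^1: 48346 = 2^1·24173; with 553889 mod 8 = 1, (2/553889) = +1; sign now +1; continue with (24173/553889)
flip (24173/553889) -> (553889/24173): both odd, 24173 mod 4 = 1, 553889 mod 4 = 1, so the flip contributes +1; sign now +1
(553889/24173): 553889 mod 24173 = 22083, so (553889/24173) = (22083/24173)
flip (22083/24173) -> (24173/22083): both odd, 22083 mod 4 = 3, 24173 mod 4 = 1, so the flip contributes +1; sign now +1
(24173/22083): 24173 mod 22083 = 2090, so (24173/22083) = (2090/22083)
factor out 2^1: 2090 = 2^1·1045; with 22083 mod 8 = 3, (2/22083) = -1; sign now -1; continue with (1045/22083)
flip (1045/22083) -> (22083/1045): both odd, 1045 mod 4 = 1, 22083 mod 4 = 3, so the flip contributes +1; sign now -1
(22083/1045): 22083 mod 1045 = 138, so (22083/1045) = (138/1045)
factor out 2^1: 138 = 2^1·69; with 1045 mod 8 = 5, (2/1045) = -1; sign now +1; continue with (69/1045)
flip (69/1045) -> (1045/69): both odd, 69 mod 4 = 1, 1045 mod 4 = 1, so the flip contributes +1; sign now +1
(1045/69): 1045 mod 69 = 10, so (1045/69) = (10/69)
factor out 2^1: 10 = 2^1·5; with 69 mod 8 = 5, (2/69) = -1; sign now -1; continue with (5/69)
flip (5/69) -> (69/5): both odd, 5 mod 4 = 1, 69 mod 4 = 1, so the flip contributes +1; sign now -1
(69/5): 69 mod 5 = 4, so (69/5) = (4/5)
factor out 2^2: 4 = 2^2·1; with 5 mod 8 = 5, (2/5) = -1; sign now -1; continue with (1/5)
reached (1/5) = 1, so the symbol is -1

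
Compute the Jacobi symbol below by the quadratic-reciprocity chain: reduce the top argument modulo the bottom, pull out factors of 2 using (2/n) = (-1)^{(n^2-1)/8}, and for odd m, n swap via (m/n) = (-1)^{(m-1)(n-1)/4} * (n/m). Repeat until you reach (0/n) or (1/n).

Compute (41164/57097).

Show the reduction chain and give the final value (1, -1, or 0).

factor out 2^2: 41164 = 2^2·10291; with 57097 mod 8 = 1, (2/57097) = +1; sign now +1; continue with (10291/57097)
flip (10291/57097) -> (57097/10291): both odd, 10291 mod 4 = 3, 57097 mod 4 = 1, so the flip contributes +1; sign now +1
(57097/10291): 57097 mod 10291 = 5642, so (57097/10291) = (5642/10291)
factor out 2^1: 5642 = 2^1·2821; with 10291 mod 8 = 3, (2/10291) = -1; sign now -1; continue with (2821/10291)
flip (2821/10291) -> (10291/2821): both odd, 2821 mod 4 = 1, 10291 mod 4 = 3, so the flip contributes +1; sign now -1
(10291/2821): 10291 mod 2821 = 1828, so (10291/2821) = (1828/2821)
factor out 2^2: 1828 = 2^2·457; with 2821 mod 8 = 5, (2/2821) = -1; sign now -1; continue with (457/2821)
flip (457/2821) -> (2821/457): both odd, 457 mod 4 = 1, 2821 mod 4 = 1, so the flip contributes +1; sign now -1
(2821/457): 2821 mod 457 = 79, so (2821/457) = (79/457)
flip (79/457) -> (457/79): both odd, 79 mod 4 = 3, 457 mod 4 = 1, so the flip contributes +1; sign now -1
(457/79): 457 mod 79 = 62, so (457/79) = (62/79)
factor out 2^1: 62 = 2^1·31; with 79 mod 8 = 7, (2/79) = +1; sign now -1; continue with (31/79)
flip (31/79) -> (79/31): both odd, 31 mod 4 = 3, 79 mod 4 = 3, so the flip contributes -1; sign now +1
(79/31): 79 mod 31 = 17, so (79/31) = (17/31)
flip (17/31) -> (31/17): both odd, 17 mod 4 = 1, 31 mod 4 = 3, so the flip contributes +1; sign now +1
(31/17): 31 mod 17 = 14, so (31/17) = (14/17)
factor out 2^1: 14 = 2^1·7; with 17 mod 8 = 1, (2/17) = +1; sign now +1; continue with (7/17)
flip (7/17) -> (17/7): both odd, 7 mod 4 = 3, 17 mod 4 = 1, so the flip contributes +1; sign now +1
(17/7): 17 mod 7 = 3, so (17/7) = (3/7)
flip (3/7) -> (7/3): both odd, 3 mod 4 = 3, 7 mod 4 = 3, so the flip contributes -1; sign now -1
(7/3): 7 mod 3 = 1, so (7/3) = (1/3)
reached (1/3) = 1, so the symbol is -1

-1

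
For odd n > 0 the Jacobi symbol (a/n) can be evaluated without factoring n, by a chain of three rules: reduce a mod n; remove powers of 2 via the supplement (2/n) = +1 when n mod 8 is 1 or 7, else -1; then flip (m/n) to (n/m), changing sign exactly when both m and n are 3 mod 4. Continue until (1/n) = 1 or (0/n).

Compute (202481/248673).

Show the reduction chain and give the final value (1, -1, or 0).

flip (202481/248673) -> (248673/202481): both odd, 202481 mod 4 = 1, 248673 mod 4 = 1, so the flip contributes +1; sign now +1
(248673/202481): 248673 mod 202481 = 46192, so (248673/202481) = (46192/202481)
factor out 2^4: 46192 = 2^4·2887; with 202481 mod 8 = 1, (2/202481) = +1; sign now +1; continue with (2887/202481)
flip (2887/202481) -> (202481/2887): both odd, 2887 mod 4 = 3, 202481 mod 4 = 1, so the flip contributes +1; sign now +1
(202481/2887): 202481 mod 2887 = 391, so (202481/2887) = (391/2887)
flip (391/2887) -> (2887/391): both odd, 391 mod 4 = 3, 2887 mod 4 = 3, so the flip contributes -1; sign now -1
(2887/391): 2887 mod 391 = 150, so (2887/391) = (150/391)
factor out 2^1: 150 = 2^1·75; with 391 mod 8 = 7, (2/391) = +1; sign now -1; continue with (75/391)
flip (75/391) -> (391/75): both odd, 75 mod 4 = 3, 391 mod 4 = 3, so the flip contributes -1; sign now +1
(391/75): 391 mod 75 = 16, so (391/75) = (16/75)
factor out 2^4: 16 = 2^4·1; with 75 mod 8 = 3, (2/75) = -1; sign now +1; continue with (1/75)
reached (1/75) = 1, so the symbol is +1

1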